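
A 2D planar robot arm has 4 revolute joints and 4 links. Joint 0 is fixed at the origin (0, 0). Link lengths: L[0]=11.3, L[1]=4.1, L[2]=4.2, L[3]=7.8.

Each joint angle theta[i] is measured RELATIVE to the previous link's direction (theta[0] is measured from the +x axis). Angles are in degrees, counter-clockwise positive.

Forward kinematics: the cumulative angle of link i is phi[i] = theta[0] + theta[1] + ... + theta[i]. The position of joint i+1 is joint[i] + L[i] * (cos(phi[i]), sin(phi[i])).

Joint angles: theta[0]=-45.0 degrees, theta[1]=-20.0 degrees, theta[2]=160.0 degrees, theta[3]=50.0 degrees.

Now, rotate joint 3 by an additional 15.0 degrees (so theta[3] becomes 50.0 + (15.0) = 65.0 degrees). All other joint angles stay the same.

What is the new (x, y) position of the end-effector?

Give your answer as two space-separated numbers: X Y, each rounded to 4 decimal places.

Answer: 2.0274 -4.8544

Derivation:
joint[0] = (0.0000, 0.0000)  (base)
link 0: phi[0] = -45 = -45 deg
  cos(-45 deg) = 0.7071, sin(-45 deg) = -0.7071
  joint[1] = (0.0000, 0.0000) + 11.3 * (0.7071, -0.7071) = (0.0000 + 7.9903, 0.0000 + -7.9903) = (7.9903, -7.9903)
link 1: phi[1] = -45 + -20 = -65 deg
  cos(-65 deg) = 0.4226, sin(-65 deg) = -0.9063
  joint[2] = (7.9903, -7.9903) + 4.1 * (0.4226, -0.9063) = (7.9903 + 1.7327, -7.9903 + -3.7159) = (9.7230, -11.7062)
link 2: phi[2] = -45 + -20 + 160 = 95 deg
  cos(95 deg) = -0.0872, sin(95 deg) = 0.9962
  joint[3] = (9.7230, -11.7062) + 4.2 * (-0.0872, 0.9962) = (9.7230 + -0.3661, -11.7062 + 4.1840) = (9.3570, -7.5222)
link 3: phi[3] = -45 + -20 + 160 + 65 = 160 deg
  cos(160 deg) = -0.9397, sin(160 deg) = 0.3420
  joint[4] = (9.3570, -7.5222) + 7.8 * (-0.9397, 0.3420) = (9.3570 + -7.3296, -7.5222 + 2.6678) = (2.0274, -4.8544)
End effector: (2.0274, -4.8544)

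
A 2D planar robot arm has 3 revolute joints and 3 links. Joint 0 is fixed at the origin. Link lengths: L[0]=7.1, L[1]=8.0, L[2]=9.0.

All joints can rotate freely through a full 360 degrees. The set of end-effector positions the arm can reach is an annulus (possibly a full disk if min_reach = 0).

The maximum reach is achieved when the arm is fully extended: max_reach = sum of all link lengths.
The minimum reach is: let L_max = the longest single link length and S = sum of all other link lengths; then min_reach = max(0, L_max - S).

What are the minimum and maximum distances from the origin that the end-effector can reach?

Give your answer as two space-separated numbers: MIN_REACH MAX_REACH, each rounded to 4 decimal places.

Link lengths: [7.1, 8.0, 9.0]
max_reach = 7.1 + 8 + 9 = 24.1
L_max = max([7.1, 8.0, 9.0]) = 9
S (sum of others) = 24.1 - 9 = 15.1
min_reach = max(0, 9 - 15.1) = max(0, -6.1) = 0

Answer: 0.0000 24.1000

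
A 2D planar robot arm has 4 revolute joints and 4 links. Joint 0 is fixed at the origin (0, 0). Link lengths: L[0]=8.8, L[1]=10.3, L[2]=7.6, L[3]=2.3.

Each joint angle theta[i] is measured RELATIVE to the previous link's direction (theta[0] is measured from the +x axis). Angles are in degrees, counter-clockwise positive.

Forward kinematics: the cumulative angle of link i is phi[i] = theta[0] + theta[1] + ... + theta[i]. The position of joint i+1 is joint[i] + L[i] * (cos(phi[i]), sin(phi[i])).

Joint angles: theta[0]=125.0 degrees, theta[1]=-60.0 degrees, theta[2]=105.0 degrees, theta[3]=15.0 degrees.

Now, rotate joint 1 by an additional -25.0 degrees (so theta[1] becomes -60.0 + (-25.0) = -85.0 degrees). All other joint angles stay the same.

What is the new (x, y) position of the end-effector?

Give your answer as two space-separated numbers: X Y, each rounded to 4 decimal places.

joint[0] = (0.0000, 0.0000)  (base)
link 0: phi[0] = 125 = 125 deg
  cos(125 deg) = -0.5736, sin(125 deg) = 0.8192
  joint[1] = (0.0000, 0.0000) + 8.8 * (-0.5736, 0.8192) = (0.0000 + -5.0475, 0.0000 + 7.2085) = (-5.0475, 7.2085)
link 1: phi[1] = 125 + -85 = 40 deg
  cos(40 deg) = 0.7660, sin(40 deg) = 0.6428
  joint[2] = (-5.0475, 7.2085) + 10.3 * (0.7660, 0.6428) = (-5.0475 + 7.8903, 7.2085 + 6.6207) = (2.8428, 13.8293)
link 2: phi[2] = 125 + -85 + 105 = 145 deg
  cos(145 deg) = -0.8192, sin(145 deg) = 0.5736
  joint[3] = (2.8428, 13.8293) + 7.6 * (-0.8192, 0.5736) = (2.8428 + -6.2256, 13.8293 + 4.3592) = (-3.3828, 18.1884)
link 3: phi[3] = 125 + -85 + 105 + 15 = 160 deg
  cos(160 deg) = -0.9397, sin(160 deg) = 0.3420
  joint[4] = (-3.3828, 18.1884) + 2.3 * (-0.9397, 0.3420) = (-3.3828 + -2.1613, 18.1884 + 0.7866) = (-5.5441, 18.9751)
End effector: (-5.5441, 18.9751)

Answer: -5.5441 18.9751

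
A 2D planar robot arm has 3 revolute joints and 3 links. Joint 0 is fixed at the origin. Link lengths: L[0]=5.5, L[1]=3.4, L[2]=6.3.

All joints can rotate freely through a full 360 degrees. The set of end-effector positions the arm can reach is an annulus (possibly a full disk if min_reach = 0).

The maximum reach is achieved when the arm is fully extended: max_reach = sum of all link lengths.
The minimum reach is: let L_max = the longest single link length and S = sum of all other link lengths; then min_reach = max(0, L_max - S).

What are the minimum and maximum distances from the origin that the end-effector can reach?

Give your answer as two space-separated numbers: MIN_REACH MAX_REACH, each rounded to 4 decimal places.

Answer: 0.0000 15.2000

Derivation:
Link lengths: [5.5, 3.4, 6.3]
max_reach = 5.5 + 3.4 + 6.3 = 15.2
L_max = max([5.5, 3.4, 6.3]) = 6.3
S (sum of others) = 15.2 - 6.3 = 8.9
min_reach = max(0, 6.3 - 8.9) = max(0, -2.6) = 0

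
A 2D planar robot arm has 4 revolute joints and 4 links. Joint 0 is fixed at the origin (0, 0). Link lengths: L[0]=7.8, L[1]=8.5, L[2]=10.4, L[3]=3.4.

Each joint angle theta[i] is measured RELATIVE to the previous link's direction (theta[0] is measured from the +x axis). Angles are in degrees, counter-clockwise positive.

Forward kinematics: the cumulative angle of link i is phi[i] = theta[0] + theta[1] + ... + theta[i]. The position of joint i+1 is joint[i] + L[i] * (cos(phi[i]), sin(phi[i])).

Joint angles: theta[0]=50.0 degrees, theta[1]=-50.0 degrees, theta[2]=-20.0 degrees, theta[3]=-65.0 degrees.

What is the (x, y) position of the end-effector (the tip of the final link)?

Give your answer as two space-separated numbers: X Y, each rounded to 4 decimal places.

Answer: 23.5829 -0.9689

Derivation:
joint[0] = (0.0000, 0.0000)  (base)
link 0: phi[0] = 50 = 50 deg
  cos(50 deg) = 0.6428, sin(50 deg) = 0.7660
  joint[1] = (0.0000, 0.0000) + 7.8 * (0.6428, 0.7660) = (0.0000 + 5.0137, 0.0000 + 5.9751) = (5.0137, 5.9751)
link 1: phi[1] = 50 + -50 = 0 deg
  cos(0 deg) = 1.0000, sin(0 deg) = 0.0000
  joint[2] = (5.0137, 5.9751) + 8.5 * (1.0000, 0.0000) = (5.0137 + 8.5000, 5.9751 + 0.0000) = (13.5137, 5.9751)
link 2: phi[2] = 50 + -50 + -20 = -20 deg
  cos(-20 deg) = 0.9397, sin(-20 deg) = -0.3420
  joint[3] = (13.5137, 5.9751) + 10.4 * (0.9397, -0.3420) = (13.5137 + 9.7728, 5.9751 + -3.5570) = (23.2865, 2.4181)
link 3: phi[3] = 50 + -50 + -20 + -65 = -85 deg
  cos(-85 deg) = 0.0872, sin(-85 deg) = -0.9962
  joint[4] = (23.2865, 2.4181) + 3.4 * (0.0872, -0.9962) = (23.2865 + 0.2963, 2.4181 + -3.3871) = (23.5829, -0.9689)
End effector: (23.5829, -0.9689)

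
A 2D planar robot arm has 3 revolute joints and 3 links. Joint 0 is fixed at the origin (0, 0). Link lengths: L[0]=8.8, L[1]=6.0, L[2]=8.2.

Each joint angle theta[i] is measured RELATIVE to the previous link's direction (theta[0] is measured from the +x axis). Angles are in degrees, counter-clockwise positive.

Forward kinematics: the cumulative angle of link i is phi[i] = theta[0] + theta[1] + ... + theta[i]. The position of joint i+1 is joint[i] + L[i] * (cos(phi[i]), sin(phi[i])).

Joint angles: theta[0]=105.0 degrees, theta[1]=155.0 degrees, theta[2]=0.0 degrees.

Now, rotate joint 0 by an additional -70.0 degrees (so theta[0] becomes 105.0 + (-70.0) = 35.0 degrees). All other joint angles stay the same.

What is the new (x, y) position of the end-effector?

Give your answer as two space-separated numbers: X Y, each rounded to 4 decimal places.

joint[0] = (0.0000, 0.0000)  (base)
link 0: phi[0] = 35 = 35 deg
  cos(35 deg) = 0.8192, sin(35 deg) = 0.5736
  joint[1] = (0.0000, 0.0000) + 8.8 * (0.8192, 0.5736) = (0.0000 + 7.2085, 0.0000 + 5.0475) = (7.2085, 5.0475)
link 1: phi[1] = 35 + 155 = 190 deg
  cos(190 deg) = -0.9848, sin(190 deg) = -0.1736
  joint[2] = (7.2085, 5.0475) + 6 * (-0.9848, -0.1736) = (7.2085 + -5.9088, 5.0475 + -1.0419) = (1.2997, 4.0056)
link 2: phi[2] = 35 + 155 + 0 = 190 deg
  cos(190 deg) = -0.9848, sin(190 deg) = -0.1736
  joint[3] = (1.2997, 4.0056) + 8.2 * (-0.9848, -0.1736) = (1.2997 + -8.0754, 4.0056 + -1.4239) = (-6.7757, 2.5817)
End effector: (-6.7757, 2.5817)

Answer: -6.7757 2.5817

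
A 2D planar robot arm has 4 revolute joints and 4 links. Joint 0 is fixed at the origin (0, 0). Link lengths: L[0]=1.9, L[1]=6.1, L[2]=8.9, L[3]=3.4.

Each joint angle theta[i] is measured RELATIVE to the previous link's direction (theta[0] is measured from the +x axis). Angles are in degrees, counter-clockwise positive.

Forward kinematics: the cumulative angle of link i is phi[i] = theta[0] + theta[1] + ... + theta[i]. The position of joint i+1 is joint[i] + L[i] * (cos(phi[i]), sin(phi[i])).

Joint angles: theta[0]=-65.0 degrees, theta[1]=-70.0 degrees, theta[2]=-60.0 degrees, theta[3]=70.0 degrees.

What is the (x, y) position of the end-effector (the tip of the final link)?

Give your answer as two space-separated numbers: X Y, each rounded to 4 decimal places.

joint[0] = (0.0000, 0.0000)  (base)
link 0: phi[0] = -65 = -65 deg
  cos(-65 deg) = 0.4226, sin(-65 deg) = -0.9063
  joint[1] = (0.0000, 0.0000) + 1.9 * (0.4226, -0.9063) = (0.0000 + 0.8030, 0.0000 + -1.7220) = (0.8030, -1.7220)
link 1: phi[1] = -65 + -70 = -135 deg
  cos(-135 deg) = -0.7071, sin(-135 deg) = -0.7071
  joint[2] = (0.8030, -1.7220) + 6.1 * (-0.7071, -0.7071) = (0.8030 + -4.3134, -1.7220 + -4.3134) = (-3.5104, -6.0353)
link 2: phi[2] = -65 + -70 + -60 = -195 deg
  cos(-195 deg) = -0.9659, sin(-195 deg) = 0.2588
  joint[3] = (-3.5104, -6.0353) + 8.9 * (-0.9659, 0.2588) = (-3.5104 + -8.5967, -6.0353 + 2.3035) = (-12.1071, -3.7318)
link 3: phi[3] = -65 + -70 + -60 + 70 = -125 deg
  cos(-125 deg) = -0.5736, sin(-125 deg) = -0.8192
  joint[4] = (-12.1071, -3.7318) + 3.4 * (-0.5736, -0.8192) = (-12.1071 + -1.9502, -3.7318 + -2.7851) = (-14.0573, -6.5170)
End effector: (-14.0573, -6.5170)

Answer: -14.0573 -6.5170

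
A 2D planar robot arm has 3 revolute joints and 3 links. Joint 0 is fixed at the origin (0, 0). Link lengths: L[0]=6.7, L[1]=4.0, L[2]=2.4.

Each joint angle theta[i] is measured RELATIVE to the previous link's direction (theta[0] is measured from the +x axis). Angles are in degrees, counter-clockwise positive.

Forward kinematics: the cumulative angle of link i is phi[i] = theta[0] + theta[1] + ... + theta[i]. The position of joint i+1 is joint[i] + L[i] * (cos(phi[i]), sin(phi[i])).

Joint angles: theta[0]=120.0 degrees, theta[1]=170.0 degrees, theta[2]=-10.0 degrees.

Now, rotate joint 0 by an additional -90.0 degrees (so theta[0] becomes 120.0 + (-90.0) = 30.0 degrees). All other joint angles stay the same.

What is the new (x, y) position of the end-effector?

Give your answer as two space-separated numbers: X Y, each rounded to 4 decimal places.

Answer: -0.3199 1.5652

Derivation:
joint[0] = (0.0000, 0.0000)  (base)
link 0: phi[0] = 30 = 30 deg
  cos(30 deg) = 0.8660, sin(30 deg) = 0.5000
  joint[1] = (0.0000, 0.0000) + 6.7 * (0.8660, 0.5000) = (0.0000 + 5.8024, 0.0000 + 3.3500) = (5.8024, 3.3500)
link 1: phi[1] = 30 + 170 = 200 deg
  cos(200 deg) = -0.9397, sin(200 deg) = -0.3420
  joint[2] = (5.8024, 3.3500) + 4 * (-0.9397, -0.3420) = (5.8024 + -3.7588, 3.3500 + -1.3681) = (2.0436, 1.9819)
link 2: phi[2] = 30 + 170 + -10 = 190 deg
  cos(190 deg) = -0.9848, sin(190 deg) = -0.1736
  joint[3] = (2.0436, 1.9819) + 2.4 * (-0.9848, -0.1736) = (2.0436 + -2.3635, 1.9819 + -0.4168) = (-0.3199, 1.5652)
End effector: (-0.3199, 1.5652)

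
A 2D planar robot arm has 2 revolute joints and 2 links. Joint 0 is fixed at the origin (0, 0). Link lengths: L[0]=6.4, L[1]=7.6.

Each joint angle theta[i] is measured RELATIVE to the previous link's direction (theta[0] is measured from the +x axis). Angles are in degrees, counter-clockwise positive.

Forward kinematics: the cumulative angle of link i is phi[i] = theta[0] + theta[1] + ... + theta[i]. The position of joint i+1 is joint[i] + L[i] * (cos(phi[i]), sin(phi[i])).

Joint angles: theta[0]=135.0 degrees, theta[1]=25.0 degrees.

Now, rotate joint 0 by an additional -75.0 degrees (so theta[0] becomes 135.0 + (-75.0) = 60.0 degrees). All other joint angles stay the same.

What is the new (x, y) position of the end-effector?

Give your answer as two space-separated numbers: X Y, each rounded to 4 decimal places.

joint[0] = (0.0000, 0.0000)  (base)
link 0: phi[0] = 60 = 60 deg
  cos(60 deg) = 0.5000, sin(60 deg) = 0.8660
  joint[1] = (0.0000, 0.0000) + 6.4 * (0.5000, 0.8660) = (0.0000 + 3.2000, 0.0000 + 5.5426) = (3.2000, 5.5426)
link 1: phi[1] = 60 + 25 = 85 deg
  cos(85 deg) = 0.0872, sin(85 deg) = 0.9962
  joint[2] = (3.2000, 5.5426) + 7.6 * (0.0872, 0.9962) = (3.2000 + 0.6624, 5.5426 + 7.5711) = (3.8624, 13.1136)
End effector: (3.8624, 13.1136)

Answer: 3.8624 13.1136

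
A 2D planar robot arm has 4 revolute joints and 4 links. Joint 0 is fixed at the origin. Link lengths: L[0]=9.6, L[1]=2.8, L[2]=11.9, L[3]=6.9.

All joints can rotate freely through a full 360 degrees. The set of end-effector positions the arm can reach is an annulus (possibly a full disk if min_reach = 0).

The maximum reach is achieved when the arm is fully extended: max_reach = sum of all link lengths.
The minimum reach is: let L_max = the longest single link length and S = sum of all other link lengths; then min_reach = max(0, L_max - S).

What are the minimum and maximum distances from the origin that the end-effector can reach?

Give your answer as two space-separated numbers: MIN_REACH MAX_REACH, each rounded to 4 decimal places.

Link lengths: [9.6, 2.8, 11.9, 6.9]
max_reach = 9.6 + 2.8 + 11.9 + 6.9 = 31.2
L_max = max([9.6, 2.8, 11.9, 6.9]) = 11.9
S (sum of others) = 31.2 - 11.9 = 19.3
min_reach = max(0, 11.9 - 19.3) = max(0, -7.4) = 0

Answer: 0.0000 31.2000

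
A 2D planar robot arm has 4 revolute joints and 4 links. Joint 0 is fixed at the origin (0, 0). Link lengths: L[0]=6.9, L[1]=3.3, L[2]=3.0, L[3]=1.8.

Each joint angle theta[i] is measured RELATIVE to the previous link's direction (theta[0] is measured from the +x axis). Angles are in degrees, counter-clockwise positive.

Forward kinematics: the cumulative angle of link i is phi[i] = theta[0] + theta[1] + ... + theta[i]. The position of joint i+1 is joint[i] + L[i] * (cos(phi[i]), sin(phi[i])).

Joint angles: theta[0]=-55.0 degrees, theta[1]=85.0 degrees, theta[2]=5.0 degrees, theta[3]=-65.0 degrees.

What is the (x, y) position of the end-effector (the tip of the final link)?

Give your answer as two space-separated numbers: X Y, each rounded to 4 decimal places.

Answer: 10.8319 -3.1814

Derivation:
joint[0] = (0.0000, 0.0000)  (base)
link 0: phi[0] = -55 = -55 deg
  cos(-55 deg) = 0.5736, sin(-55 deg) = -0.8192
  joint[1] = (0.0000, 0.0000) + 6.9 * (0.5736, -0.8192) = (0.0000 + 3.9577, 0.0000 + -5.6521) = (3.9577, -5.6521)
link 1: phi[1] = -55 + 85 = 30 deg
  cos(30 deg) = 0.8660, sin(30 deg) = 0.5000
  joint[2] = (3.9577, -5.6521) + 3.3 * (0.8660, 0.5000) = (3.9577 + 2.8579, -5.6521 + 1.6500) = (6.8156, -4.0021)
link 2: phi[2] = -55 + 85 + 5 = 35 deg
  cos(35 deg) = 0.8192, sin(35 deg) = 0.5736
  joint[3] = (6.8156, -4.0021) + 3 * (0.8192, 0.5736) = (6.8156 + 2.4575, -4.0021 + 1.7207) = (9.2730, -2.2814)
link 3: phi[3] = -55 + 85 + 5 + -65 = -30 deg
  cos(-30 deg) = 0.8660, sin(-30 deg) = -0.5000
  joint[4] = (9.2730, -2.2814) + 1.8 * (0.8660, -0.5000) = (9.2730 + 1.5588, -2.2814 + -0.9000) = (10.8319, -3.1814)
End effector: (10.8319, -3.1814)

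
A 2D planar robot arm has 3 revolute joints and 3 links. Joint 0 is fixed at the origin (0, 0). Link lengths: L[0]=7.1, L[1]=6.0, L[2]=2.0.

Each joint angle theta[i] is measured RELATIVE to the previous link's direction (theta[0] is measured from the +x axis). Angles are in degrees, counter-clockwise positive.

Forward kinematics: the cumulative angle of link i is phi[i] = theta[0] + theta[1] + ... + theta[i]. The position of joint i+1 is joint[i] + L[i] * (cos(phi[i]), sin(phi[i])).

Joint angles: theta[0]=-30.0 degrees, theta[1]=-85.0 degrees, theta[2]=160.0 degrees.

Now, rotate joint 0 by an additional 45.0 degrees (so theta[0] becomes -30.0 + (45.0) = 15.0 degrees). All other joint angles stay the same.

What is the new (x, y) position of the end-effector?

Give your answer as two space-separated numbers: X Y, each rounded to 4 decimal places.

Answer: 8.9102 -1.8005

Derivation:
joint[0] = (0.0000, 0.0000)  (base)
link 0: phi[0] = 15 = 15 deg
  cos(15 deg) = 0.9659, sin(15 deg) = 0.2588
  joint[1] = (0.0000, 0.0000) + 7.1 * (0.9659, 0.2588) = (0.0000 + 6.8581, 0.0000 + 1.8376) = (6.8581, 1.8376)
link 1: phi[1] = 15 + -85 = -70 deg
  cos(-70 deg) = 0.3420, sin(-70 deg) = -0.9397
  joint[2] = (6.8581, 1.8376) + 6 * (0.3420, -0.9397) = (6.8581 + 2.0521, 1.8376 + -5.6382) = (8.9102, -3.8005)
link 2: phi[2] = 15 + -85 + 160 = 90 deg
  cos(90 deg) = 0.0000, sin(90 deg) = 1.0000
  joint[3] = (8.9102, -3.8005) + 2 * (0.0000, 1.0000) = (8.9102 + 0.0000, -3.8005 + 2.0000) = (8.9102, -1.8005)
End effector: (8.9102, -1.8005)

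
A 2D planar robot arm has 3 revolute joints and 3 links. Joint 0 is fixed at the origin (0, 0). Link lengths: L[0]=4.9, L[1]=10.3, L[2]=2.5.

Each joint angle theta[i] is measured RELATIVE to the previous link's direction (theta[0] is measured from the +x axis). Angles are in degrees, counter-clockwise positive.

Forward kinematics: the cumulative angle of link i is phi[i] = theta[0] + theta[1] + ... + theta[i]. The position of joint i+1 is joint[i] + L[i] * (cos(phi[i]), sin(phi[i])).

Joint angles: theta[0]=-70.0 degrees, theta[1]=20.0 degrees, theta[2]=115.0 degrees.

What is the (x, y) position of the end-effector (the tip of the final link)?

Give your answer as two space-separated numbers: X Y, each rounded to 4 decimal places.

joint[0] = (0.0000, 0.0000)  (base)
link 0: phi[0] = -70 = -70 deg
  cos(-70 deg) = 0.3420, sin(-70 deg) = -0.9397
  joint[1] = (0.0000, 0.0000) + 4.9 * (0.3420, -0.9397) = (0.0000 + 1.6759, 0.0000 + -4.6045) = (1.6759, -4.6045)
link 1: phi[1] = -70 + 20 = -50 deg
  cos(-50 deg) = 0.6428, sin(-50 deg) = -0.7660
  joint[2] = (1.6759, -4.6045) + 10.3 * (0.6428, -0.7660) = (1.6759 + 6.6207, -4.6045 + -7.8903) = (8.2966, -12.4948)
link 2: phi[2] = -70 + 20 + 115 = 65 deg
  cos(65 deg) = 0.4226, sin(65 deg) = 0.9063
  joint[3] = (8.2966, -12.4948) + 2.5 * (0.4226, 0.9063) = (8.2966 + 1.0565, -12.4948 + 2.2658) = (9.3532, -10.2290)
End effector: (9.3532, -10.2290)

Answer: 9.3532 -10.2290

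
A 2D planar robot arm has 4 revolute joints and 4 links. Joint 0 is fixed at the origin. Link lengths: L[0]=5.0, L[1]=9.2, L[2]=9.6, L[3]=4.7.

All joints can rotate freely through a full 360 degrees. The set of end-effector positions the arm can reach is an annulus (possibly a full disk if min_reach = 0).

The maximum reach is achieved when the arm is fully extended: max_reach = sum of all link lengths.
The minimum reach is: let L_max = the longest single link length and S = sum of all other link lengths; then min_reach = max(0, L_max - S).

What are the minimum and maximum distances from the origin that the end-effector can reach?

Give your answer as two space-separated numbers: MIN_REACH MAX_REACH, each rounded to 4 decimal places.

Link lengths: [5.0, 9.2, 9.6, 4.7]
max_reach = 5 + 9.2 + 9.6 + 4.7 = 28.5
L_max = max([5.0, 9.2, 9.6, 4.7]) = 9.6
S (sum of others) = 28.5 - 9.6 = 18.9
min_reach = max(0, 9.6 - 18.9) = max(0, -9.3) = 0

Answer: 0.0000 28.5000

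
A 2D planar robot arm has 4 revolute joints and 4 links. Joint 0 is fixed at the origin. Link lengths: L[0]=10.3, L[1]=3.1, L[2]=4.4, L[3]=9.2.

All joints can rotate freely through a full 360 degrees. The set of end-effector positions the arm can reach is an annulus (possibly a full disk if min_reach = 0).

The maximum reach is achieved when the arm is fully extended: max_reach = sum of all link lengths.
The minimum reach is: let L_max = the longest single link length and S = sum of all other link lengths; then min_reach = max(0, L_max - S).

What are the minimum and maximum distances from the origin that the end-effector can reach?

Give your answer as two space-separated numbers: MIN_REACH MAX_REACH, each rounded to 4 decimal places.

Link lengths: [10.3, 3.1, 4.4, 9.2]
max_reach = 10.3 + 3.1 + 4.4 + 9.2 = 27
L_max = max([10.3, 3.1, 4.4, 9.2]) = 10.3
S (sum of others) = 27 - 10.3 = 16.7
min_reach = max(0, 10.3 - 16.7) = max(0, -6.4) = 0

Answer: 0.0000 27.0000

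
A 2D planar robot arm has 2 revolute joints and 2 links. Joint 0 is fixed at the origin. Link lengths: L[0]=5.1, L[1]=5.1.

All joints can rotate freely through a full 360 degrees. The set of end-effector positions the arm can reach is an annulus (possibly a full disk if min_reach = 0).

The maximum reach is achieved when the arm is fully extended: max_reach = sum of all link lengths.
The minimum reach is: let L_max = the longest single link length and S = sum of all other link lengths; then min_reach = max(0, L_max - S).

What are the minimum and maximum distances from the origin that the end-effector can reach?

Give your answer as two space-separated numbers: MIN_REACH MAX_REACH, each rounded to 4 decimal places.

Link lengths: [5.1, 5.1]
max_reach = 5.1 + 5.1 = 10.2
L_max = max([5.1, 5.1]) = 5.1
S (sum of others) = 10.2 - 5.1 = 5.1
min_reach = max(0, 5.1 - 5.1) = max(0, 0) = 0

Answer: 0.0000 10.2000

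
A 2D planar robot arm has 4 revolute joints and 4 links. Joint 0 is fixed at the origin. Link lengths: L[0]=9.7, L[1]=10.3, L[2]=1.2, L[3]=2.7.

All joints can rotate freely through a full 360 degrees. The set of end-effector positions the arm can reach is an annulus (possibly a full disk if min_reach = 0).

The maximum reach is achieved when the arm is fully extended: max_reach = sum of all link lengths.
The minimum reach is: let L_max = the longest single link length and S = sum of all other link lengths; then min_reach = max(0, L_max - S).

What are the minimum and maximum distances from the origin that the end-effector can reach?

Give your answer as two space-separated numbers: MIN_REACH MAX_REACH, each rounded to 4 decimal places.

Link lengths: [9.7, 10.3, 1.2, 2.7]
max_reach = 9.7 + 10.3 + 1.2 + 2.7 = 23.9
L_max = max([9.7, 10.3, 1.2, 2.7]) = 10.3
S (sum of others) = 23.9 - 10.3 = 13.6
min_reach = max(0, 10.3 - 13.6) = max(0, -3.3) = 0

Answer: 0.0000 23.9000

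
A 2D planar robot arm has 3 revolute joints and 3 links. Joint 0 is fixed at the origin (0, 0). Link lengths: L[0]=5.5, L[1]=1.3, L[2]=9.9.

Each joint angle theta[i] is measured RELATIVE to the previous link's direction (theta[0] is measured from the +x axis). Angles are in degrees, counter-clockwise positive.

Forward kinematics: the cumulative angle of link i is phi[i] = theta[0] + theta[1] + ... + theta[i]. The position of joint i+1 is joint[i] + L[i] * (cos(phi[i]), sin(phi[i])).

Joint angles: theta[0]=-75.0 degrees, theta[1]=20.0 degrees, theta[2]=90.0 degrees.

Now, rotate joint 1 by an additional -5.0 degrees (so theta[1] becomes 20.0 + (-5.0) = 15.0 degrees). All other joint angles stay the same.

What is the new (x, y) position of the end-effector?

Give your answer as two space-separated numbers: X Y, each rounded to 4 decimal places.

Answer: 10.6472 -1.4884

Derivation:
joint[0] = (0.0000, 0.0000)  (base)
link 0: phi[0] = -75 = -75 deg
  cos(-75 deg) = 0.2588, sin(-75 deg) = -0.9659
  joint[1] = (0.0000, 0.0000) + 5.5 * (0.2588, -0.9659) = (0.0000 + 1.4235, 0.0000 + -5.3126) = (1.4235, -5.3126)
link 1: phi[1] = -75 + 15 = -60 deg
  cos(-60 deg) = 0.5000, sin(-60 deg) = -0.8660
  joint[2] = (1.4235, -5.3126) + 1.3 * (0.5000, -0.8660) = (1.4235 + 0.6500, -5.3126 + -1.1258) = (2.0735, -6.4384)
link 2: phi[2] = -75 + 15 + 90 = 30 deg
  cos(30 deg) = 0.8660, sin(30 deg) = 0.5000
  joint[3] = (2.0735, -6.4384) + 9.9 * (0.8660, 0.5000) = (2.0735 + 8.5737, -6.4384 + 4.9500) = (10.6472, -1.4884)
End effector: (10.6472, -1.4884)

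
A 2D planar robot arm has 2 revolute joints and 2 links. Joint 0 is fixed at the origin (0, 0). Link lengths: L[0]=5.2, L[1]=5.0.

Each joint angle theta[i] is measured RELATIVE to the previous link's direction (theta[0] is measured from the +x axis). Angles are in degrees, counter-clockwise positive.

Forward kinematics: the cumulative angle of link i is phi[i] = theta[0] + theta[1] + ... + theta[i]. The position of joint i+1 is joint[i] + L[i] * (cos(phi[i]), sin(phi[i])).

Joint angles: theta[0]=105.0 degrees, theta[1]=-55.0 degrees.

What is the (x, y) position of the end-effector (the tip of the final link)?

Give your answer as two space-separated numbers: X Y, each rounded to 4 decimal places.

Answer: 1.8681 8.8530

Derivation:
joint[0] = (0.0000, 0.0000)  (base)
link 0: phi[0] = 105 = 105 deg
  cos(105 deg) = -0.2588, sin(105 deg) = 0.9659
  joint[1] = (0.0000, 0.0000) + 5.2 * (-0.2588, 0.9659) = (0.0000 + -1.3459, 0.0000 + 5.0228) = (-1.3459, 5.0228)
link 1: phi[1] = 105 + -55 = 50 deg
  cos(50 deg) = 0.6428, sin(50 deg) = 0.7660
  joint[2] = (-1.3459, 5.0228) + 5 * (0.6428, 0.7660) = (-1.3459 + 3.2139, 5.0228 + 3.8302) = (1.8681, 8.8530)
End effector: (1.8681, 8.8530)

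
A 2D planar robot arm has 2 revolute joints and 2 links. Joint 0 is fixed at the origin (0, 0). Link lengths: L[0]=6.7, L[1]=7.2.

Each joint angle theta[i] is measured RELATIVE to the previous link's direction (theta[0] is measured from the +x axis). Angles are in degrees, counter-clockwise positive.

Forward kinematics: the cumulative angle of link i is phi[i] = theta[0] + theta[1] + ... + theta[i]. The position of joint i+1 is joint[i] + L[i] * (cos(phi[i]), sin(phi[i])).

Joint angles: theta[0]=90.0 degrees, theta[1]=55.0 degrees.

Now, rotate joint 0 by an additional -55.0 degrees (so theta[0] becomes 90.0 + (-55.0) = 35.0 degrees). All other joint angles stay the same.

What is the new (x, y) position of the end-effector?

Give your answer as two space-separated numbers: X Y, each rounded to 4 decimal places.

Answer: 5.4883 11.0430

Derivation:
joint[0] = (0.0000, 0.0000)  (base)
link 0: phi[0] = 35 = 35 deg
  cos(35 deg) = 0.8192, sin(35 deg) = 0.5736
  joint[1] = (0.0000, 0.0000) + 6.7 * (0.8192, 0.5736) = (0.0000 + 5.4883, 0.0000 + 3.8430) = (5.4883, 3.8430)
link 1: phi[1] = 35 + 55 = 90 deg
  cos(90 deg) = 0.0000, sin(90 deg) = 1.0000
  joint[2] = (5.4883, 3.8430) + 7.2 * (0.0000, 1.0000) = (5.4883 + 0.0000, 3.8430 + 7.2000) = (5.4883, 11.0430)
End effector: (5.4883, 11.0430)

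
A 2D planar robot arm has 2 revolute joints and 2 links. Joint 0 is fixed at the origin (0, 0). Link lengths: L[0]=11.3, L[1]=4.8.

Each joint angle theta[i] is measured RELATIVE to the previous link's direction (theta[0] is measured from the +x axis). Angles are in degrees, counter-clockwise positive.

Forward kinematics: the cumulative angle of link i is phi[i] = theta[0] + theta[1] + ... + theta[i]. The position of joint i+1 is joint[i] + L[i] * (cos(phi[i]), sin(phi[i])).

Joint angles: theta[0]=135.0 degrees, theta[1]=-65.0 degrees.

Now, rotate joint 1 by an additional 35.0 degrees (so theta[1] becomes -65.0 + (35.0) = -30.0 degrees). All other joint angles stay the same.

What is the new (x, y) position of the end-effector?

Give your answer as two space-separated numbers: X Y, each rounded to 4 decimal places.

joint[0] = (0.0000, 0.0000)  (base)
link 0: phi[0] = 135 = 135 deg
  cos(135 deg) = -0.7071, sin(135 deg) = 0.7071
  joint[1] = (0.0000, 0.0000) + 11.3 * (-0.7071, 0.7071) = (0.0000 + -7.9903, 0.0000 + 7.9903) = (-7.9903, 7.9903)
link 1: phi[1] = 135 + -30 = 105 deg
  cos(105 deg) = -0.2588, sin(105 deg) = 0.9659
  joint[2] = (-7.9903, 7.9903) + 4.8 * (-0.2588, 0.9659) = (-7.9903 + -1.2423, 7.9903 + 4.6364) = (-9.2326, 12.6268)
End effector: (-9.2326, 12.6268)

Answer: -9.2326 12.6268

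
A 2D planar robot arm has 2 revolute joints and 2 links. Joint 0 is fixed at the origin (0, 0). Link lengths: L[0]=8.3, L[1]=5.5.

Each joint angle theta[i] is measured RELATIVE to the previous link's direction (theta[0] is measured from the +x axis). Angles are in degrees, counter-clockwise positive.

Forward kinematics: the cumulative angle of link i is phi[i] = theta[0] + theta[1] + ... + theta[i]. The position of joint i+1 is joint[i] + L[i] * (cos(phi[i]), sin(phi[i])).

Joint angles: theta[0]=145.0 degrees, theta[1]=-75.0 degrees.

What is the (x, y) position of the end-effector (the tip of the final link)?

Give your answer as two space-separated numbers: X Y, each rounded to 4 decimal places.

joint[0] = (0.0000, 0.0000)  (base)
link 0: phi[0] = 145 = 145 deg
  cos(145 deg) = -0.8192, sin(145 deg) = 0.5736
  joint[1] = (0.0000, 0.0000) + 8.3 * (-0.8192, 0.5736) = (0.0000 + -6.7990, 0.0000 + 4.7607) = (-6.7990, 4.7607)
link 1: phi[1] = 145 + -75 = 70 deg
  cos(70 deg) = 0.3420, sin(70 deg) = 0.9397
  joint[2] = (-6.7990, 4.7607) + 5.5 * (0.3420, 0.9397) = (-6.7990 + 1.8811, 4.7607 + 5.1683) = (-4.9179, 9.9290)
End effector: (-4.9179, 9.9290)

Answer: -4.9179 9.9290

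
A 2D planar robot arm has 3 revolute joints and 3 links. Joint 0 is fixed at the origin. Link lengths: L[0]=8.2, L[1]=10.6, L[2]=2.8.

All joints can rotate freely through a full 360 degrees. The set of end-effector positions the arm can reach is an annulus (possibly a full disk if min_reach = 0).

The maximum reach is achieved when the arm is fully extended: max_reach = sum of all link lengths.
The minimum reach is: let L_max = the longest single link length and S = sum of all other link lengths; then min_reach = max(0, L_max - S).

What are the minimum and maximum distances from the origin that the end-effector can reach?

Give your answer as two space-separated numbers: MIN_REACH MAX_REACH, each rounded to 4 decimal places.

Link lengths: [8.2, 10.6, 2.8]
max_reach = 8.2 + 10.6 + 2.8 = 21.6
L_max = max([8.2, 10.6, 2.8]) = 10.6
S (sum of others) = 21.6 - 10.6 = 11
min_reach = max(0, 10.6 - 11) = max(0, -0.4) = 0

Answer: 0.0000 21.6000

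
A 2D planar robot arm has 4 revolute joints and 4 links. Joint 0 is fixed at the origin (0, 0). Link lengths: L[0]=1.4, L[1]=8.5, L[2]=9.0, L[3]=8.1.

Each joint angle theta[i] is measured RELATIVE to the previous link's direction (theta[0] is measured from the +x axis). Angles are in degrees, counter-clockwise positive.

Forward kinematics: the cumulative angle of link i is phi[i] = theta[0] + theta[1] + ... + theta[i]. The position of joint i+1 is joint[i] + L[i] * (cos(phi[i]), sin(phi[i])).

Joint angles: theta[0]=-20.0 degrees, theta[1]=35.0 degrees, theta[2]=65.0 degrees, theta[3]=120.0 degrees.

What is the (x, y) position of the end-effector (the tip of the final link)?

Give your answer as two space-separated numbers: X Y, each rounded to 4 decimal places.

joint[0] = (0.0000, 0.0000)  (base)
link 0: phi[0] = -20 = -20 deg
  cos(-20 deg) = 0.9397, sin(-20 deg) = -0.3420
  joint[1] = (0.0000, 0.0000) + 1.4 * (0.9397, -0.3420) = (0.0000 + 1.3156, 0.0000 + -0.4788) = (1.3156, -0.4788)
link 1: phi[1] = -20 + 35 = 15 deg
  cos(15 deg) = 0.9659, sin(15 deg) = 0.2588
  joint[2] = (1.3156, -0.4788) + 8.5 * (0.9659, 0.2588) = (1.3156 + 8.2104, -0.4788 + 2.2000) = (9.5259, 1.7211)
link 2: phi[2] = -20 + 35 + 65 = 80 deg
  cos(80 deg) = 0.1736, sin(80 deg) = 0.9848
  joint[3] = (9.5259, 1.7211) + 9 * (0.1736, 0.9848) = (9.5259 + 1.5628, 1.7211 + 8.8633) = (11.0888, 10.5844)
link 3: phi[3] = -20 + 35 + 65 + 120 = 200 deg
  cos(200 deg) = -0.9397, sin(200 deg) = -0.3420
  joint[4] = (11.0888, 10.5844) + 8.1 * (-0.9397, -0.3420) = (11.0888 + -7.6115, 10.5844 + -2.7704) = (3.4773, 7.8140)
End effector: (3.4773, 7.8140)

Answer: 3.4773 7.8140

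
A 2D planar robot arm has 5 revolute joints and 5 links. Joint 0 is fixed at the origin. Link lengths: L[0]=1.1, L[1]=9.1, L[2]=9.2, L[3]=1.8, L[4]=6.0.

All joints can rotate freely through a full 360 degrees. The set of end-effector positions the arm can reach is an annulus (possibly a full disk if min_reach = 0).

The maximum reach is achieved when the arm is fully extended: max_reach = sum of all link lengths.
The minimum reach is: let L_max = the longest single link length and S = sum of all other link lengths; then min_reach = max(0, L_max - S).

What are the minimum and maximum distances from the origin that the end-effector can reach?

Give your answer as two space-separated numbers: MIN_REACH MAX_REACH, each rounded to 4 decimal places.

Answer: 0.0000 27.2000

Derivation:
Link lengths: [1.1, 9.1, 9.2, 1.8, 6.0]
max_reach = 1.1 + 9.1 + 9.2 + 1.8 + 6 = 27.2
L_max = max([1.1, 9.1, 9.2, 1.8, 6.0]) = 9.2
S (sum of others) = 27.2 - 9.2 = 18
min_reach = max(0, 9.2 - 18) = max(0, -8.8) = 0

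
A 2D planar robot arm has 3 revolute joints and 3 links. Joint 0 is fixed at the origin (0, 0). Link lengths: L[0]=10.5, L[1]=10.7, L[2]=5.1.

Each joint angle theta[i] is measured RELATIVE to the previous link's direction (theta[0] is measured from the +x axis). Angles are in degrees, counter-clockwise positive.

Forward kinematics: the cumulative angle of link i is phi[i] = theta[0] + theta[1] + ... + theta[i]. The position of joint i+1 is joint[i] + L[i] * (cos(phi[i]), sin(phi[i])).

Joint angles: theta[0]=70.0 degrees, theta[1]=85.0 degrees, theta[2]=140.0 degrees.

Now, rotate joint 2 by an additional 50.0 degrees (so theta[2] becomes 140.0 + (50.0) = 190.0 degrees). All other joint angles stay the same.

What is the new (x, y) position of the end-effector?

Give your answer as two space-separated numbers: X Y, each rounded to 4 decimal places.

joint[0] = (0.0000, 0.0000)  (base)
link 0: phi[0] = 70 = 70 deg
  cos(70 deg) = 0.3420, sin(70 deg) = 0.9397
  joint[1] = (0.0000, 0.0000) + 10.5 * (0.3420, 0.9397) = (0.0000 + 3.5912, 0.0000 + 9.8668) = (3.5912, 9.8668)
link 1: phi[1] = 70 + 85 = 155 deg
  cos(155 deg) = -0.9063, sin(155 deg) = 0.4226
  joint[2] = (3.5912, 9.8668) + 10.7 * (-0.9063, 0.4226) = (3.5912 + -9.6975, 9.8668 + 4.5220) = (-6.1063, 14.3888)
link 2: phi[2] = 70 + 85 + 190 = 345 deg
  cos(345 deg) = 0.9659, sin(345 deg) = -0.2588
  joint[3] = (-6.1063, 14.3888) + 5.1 * (0.9659, -0.2588) = (-6.1063 + 4.9262, 14.3888 + -1.3200) = (-1.1801, 13.0688)
End effector: (-1.1801, 13.0688)

Answer: -1.1801 13.0688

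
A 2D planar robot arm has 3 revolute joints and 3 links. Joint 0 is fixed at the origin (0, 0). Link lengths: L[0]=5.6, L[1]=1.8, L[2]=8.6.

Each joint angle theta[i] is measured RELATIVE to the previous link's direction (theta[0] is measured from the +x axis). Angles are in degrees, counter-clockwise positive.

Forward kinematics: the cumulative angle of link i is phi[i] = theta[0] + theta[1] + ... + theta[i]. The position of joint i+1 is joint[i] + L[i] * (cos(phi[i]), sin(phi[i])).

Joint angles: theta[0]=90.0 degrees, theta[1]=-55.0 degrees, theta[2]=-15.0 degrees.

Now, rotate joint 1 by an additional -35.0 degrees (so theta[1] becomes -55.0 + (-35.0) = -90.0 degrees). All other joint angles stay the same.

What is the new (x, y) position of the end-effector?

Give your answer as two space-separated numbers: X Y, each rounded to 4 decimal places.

joint[0] = (0.0000, 0.0000)  (base)
link 0: phi[0] = 90 = 90 deg
  cos(90 deg) = 0.0000, sin(90 deg) = 1.0000
  joint[1] = (0.0000, 0.0000) + 5.6 * (0.0000, 1.0000) = (0.0000 + 0.0000, 0.0000 + 5.6000) = (0.0000, 5.6000)
link 1: phi[1] = 90 + -90 = 0 deg
  cos(0 deg) = 1.0000, sin(0 deg) = 0.0000
  joint[2] = (0.0000, 5.6000) + 1.8 * (1.0000, 0.0000) = (0.0000 + 1.8000, 5.6000 + 0.0000) = (1.8000, 5.6000)
link 2: phi[2] = 90 + -90 + -15 = -15 deg
  cos(-15 deg) = 0.9659, sin(-15 deg) = -0.2588
  joint[3] = (1.8000, 5.6000) + 8.6 * (0.9659, -0.2588) = (1.8000 + 8.3070, 5.6000 + -2.2258) = (10.1070, 3.3742)
End effector: (10.1070, 3.3742)

Answer: 10.1070 3.3742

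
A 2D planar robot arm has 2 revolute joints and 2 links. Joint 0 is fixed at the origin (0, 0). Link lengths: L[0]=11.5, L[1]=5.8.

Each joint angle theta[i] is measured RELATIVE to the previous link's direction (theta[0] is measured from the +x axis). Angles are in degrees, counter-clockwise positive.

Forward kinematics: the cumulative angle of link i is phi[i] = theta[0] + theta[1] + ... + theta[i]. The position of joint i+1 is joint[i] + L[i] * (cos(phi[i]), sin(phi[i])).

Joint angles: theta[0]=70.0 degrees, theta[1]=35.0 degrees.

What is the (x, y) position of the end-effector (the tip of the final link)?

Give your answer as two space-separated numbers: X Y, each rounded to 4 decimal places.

Answer: 2.4321 16.4088

Derivation:
joint[0] = (0.0000, 0.0000)  (base)
link 0: phi[0] = 70 = 70 deg
  cos(70 deg) = 0.3420, sin(70 deg) = 0.9397
  joint[1] = (0.0000, 0.0000) + 11.5 * (0.3420, 0.9397) = (0.0000 + 3.9332, 0.0000 + 10.8065) = (3.9332, 10.8065)
link 1: phi[1] = 70 + 35 = 105 deg
  cos(105 deg) = -0.2588, sin(105 deg) = 0.9659
  joint[2] = (3.9332, 10.8065) + 5.8 * (-0.2588, 0.9659) = (3.9332 + -1.5012, 10.8065 + 5.6024) = (2.4321, 16.4088)
End effector: (2.4321, 16.4088)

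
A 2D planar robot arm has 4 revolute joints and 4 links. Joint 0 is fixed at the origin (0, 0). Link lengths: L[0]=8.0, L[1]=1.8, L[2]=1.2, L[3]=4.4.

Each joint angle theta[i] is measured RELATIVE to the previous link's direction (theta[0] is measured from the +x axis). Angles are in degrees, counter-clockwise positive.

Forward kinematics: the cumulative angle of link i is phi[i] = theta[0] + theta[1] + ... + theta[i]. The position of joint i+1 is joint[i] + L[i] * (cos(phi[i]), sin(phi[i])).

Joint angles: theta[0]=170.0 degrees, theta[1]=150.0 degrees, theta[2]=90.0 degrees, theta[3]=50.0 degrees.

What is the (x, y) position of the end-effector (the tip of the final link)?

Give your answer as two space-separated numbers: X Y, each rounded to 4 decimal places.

joint[0] = (0.0000, 0.0000)  (base)
link 0: phi[0] = 170 = 170 deg
  cos(170 deg) = -0.9848, sin(170 deg) = 0.1736
  joint[1] = (0.0000, 0.0000) + 8 * (-0.9848, 0.1736) = (0.0000 + -7.8785, 0.0000 + 1.3892) = (-7.8785, 1.3892)
link 1: phi[1] = 170 + 150 = 320 deg
  cos(320 deg) = 0.7660, sin(320 deg) = -0.6428
  joint[2] = (-7.8785, 1.3892) + 1.8 * (0.7660, -0.6428) = (-7.8785 + 1.3789, 1.3892 + -1.1570) = (-6.4996, 0.2322)
link 2: phi[2] = 170 + 150 + 90 = 410 deg
  cos(410 deg) = 0.6428, sin(410 deg) = 0.7660
  joint[3] = (-6.4996, 0.2322) + 1.2 * (0.6428, 0.7660) = (-6.4996 + 0.7713, 0.2322 + 0.9193) = (-5.7282, 1.1514)
link 3: phi[3] = 170 + 150 + 90 + 50 = 460 deg
  cos(460 deg) = -0.1736, sin(460 deg) = 0.9848
  joint[4] = (-5.7282, 1.1514) + 4.4 * (-0.1736, 0.9848) = (-5.7282 + -0.7641, 1.1514 + 4.3332) = (-6.4923, 5.4846)
End effector: (-6.4923, 5.4846)

Answer: -6.4923 5.4846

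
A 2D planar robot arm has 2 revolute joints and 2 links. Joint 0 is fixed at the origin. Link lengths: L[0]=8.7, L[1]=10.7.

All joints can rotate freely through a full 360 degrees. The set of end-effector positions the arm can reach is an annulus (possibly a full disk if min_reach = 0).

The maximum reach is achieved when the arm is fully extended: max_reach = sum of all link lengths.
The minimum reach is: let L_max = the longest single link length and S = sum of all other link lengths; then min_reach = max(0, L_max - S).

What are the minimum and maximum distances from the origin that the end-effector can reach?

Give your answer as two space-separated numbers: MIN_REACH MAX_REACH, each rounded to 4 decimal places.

Answer: 2.0000 19.4000

Derivation:
Link lengths: [8.7, 10.7]
max_reach = 8.7 + 10.7 = 19.4
L_max = max([8.7, 10.7]) = 10.7
S (sum of others) = 19.4 - 10.7 = 8.7
min_reach = max(0, 10.7 - 8.7) = max(0, 2) = 2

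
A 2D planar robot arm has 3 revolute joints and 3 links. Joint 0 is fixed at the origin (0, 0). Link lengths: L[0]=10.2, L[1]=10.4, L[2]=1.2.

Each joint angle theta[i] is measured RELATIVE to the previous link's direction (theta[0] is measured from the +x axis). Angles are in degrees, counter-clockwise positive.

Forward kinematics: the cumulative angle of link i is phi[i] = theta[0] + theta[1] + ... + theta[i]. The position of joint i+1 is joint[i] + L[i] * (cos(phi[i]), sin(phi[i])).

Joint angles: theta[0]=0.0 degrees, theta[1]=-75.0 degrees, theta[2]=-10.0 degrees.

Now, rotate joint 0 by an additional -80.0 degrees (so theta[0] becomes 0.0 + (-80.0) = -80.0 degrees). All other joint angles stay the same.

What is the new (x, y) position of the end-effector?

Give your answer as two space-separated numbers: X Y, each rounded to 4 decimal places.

joint[0] = (0.0000, 0.0000)  (base)
link 0: phi[0] = -80 = -80 deg
  cos(-80 deg) = 0.1736, sin(-80 deg) = -0.9848
  joint[1] = (0.0000, 0.0000) + 10.2 * (0.1736, -0.9848) = (0.0000 + 1.7712, 0.0000 + -10.0450) = (1.7712, -10.0450)
link 1: phi[1] = -80 + -75 = -155 deg
  cos(-155 deg) = -0.9063, sin(-155 deg) = -0.4226
  joint[2] = (1.7712, -10.0450) + 10.4 * (-0.9063, -0.4226) = (1.7712 + -9.4256, -10.0450 + -4.3952) = (-7.6544, -14.4403)
link 2: phi[2] = -80 + -75 + -10 = -165 deg
  cos(-165 deg) = -0.9659, sin(-165 deg) = -0.2588
  joint[3] = (-7.6544, -14.4403) + 1.2 * (-0.9659, -0.2588) = (-7.6544 + -1.1591, -14.4403 + -0.3106) = (-8.8135, -14.7509)
End effector: (-8.8135, -14.7509)

Answer: -8.8135 -14.7509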